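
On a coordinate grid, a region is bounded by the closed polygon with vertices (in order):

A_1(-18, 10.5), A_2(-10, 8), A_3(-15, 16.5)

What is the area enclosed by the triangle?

27.75

Apply Gauss's area formula: 2A = Σ (x_i·y_{i+1} − x_{i+1}·y_i), indices taken mod 3.
Cross-terms: -39, -45, 139.5  ⇒  Σ = 55.5
Area = |Σ|/2 = 27.75.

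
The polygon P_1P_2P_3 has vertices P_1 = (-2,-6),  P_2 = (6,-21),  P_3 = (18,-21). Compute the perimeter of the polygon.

|P_1P_2| = √((8)² + (-15)²) = √289 = 17
|P_2P_3| = √((12)² + (0)²) = √144 = 12
|P_3P_1| = √((-20)² + (15)²) = √625 = 25
Perimeter = 17 + 12 + 25 = 54.

54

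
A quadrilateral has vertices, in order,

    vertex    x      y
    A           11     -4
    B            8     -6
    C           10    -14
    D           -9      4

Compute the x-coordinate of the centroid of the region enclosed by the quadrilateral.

421/135

Apply the shoelace formula. First the cross-terms c_i = x_i·y_{i+1} − x_{i+1}·y_i:
  -34, -52, -86, -8  ⇒  2A = -180, A = -90.
Then Σ (x_i + x_{i+1})·c_i = -1684, so x̄ = -1684 / (6·(-90)) = 421/135.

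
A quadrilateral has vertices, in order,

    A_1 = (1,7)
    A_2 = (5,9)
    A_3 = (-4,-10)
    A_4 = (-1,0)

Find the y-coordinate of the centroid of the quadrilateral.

39/19

Apply the shoelace (surveyor's) formula. First the cross-terms c_i = x_i·y_{i+1} − x_{i+1}·y_i:
  -26, -14, -10, -7  ⇒  2A = -57, A = -28.5.
Then Σ (y_i + y_{i+1})·c_i = -351, so ȳ = -351 / (6·(-28.5)) = 39/19.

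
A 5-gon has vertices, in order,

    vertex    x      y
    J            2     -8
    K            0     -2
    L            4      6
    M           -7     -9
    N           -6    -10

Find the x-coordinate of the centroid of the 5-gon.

Apply Gauss's area formula. First the cross-terms c_i = x_i·y_{i+1} − x_{i+1}·y_i:
  -4, 8, 6, 16, 68  ⇒  2A = 94, A = 47.
Then Σ (x_i + x_{i+1})·c_i = -474, so x̄ = -474 / (6·47) = -79/47.

-79/47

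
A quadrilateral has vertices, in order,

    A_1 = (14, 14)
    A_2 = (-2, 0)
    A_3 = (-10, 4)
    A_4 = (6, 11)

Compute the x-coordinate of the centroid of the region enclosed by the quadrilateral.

18/23

Apply the shoelace (surveyor's) formula. First the cross-terms c_i = x_i·y_{i+1} − x_{i+1}·y_i:
  28, -8, -134, -70  ⇒  2A = -184, A = -92.
Then Σ (x_i + x_{i+1})·c_i = -432, so x̄ = -432 / (6·(-92)) = 18/23.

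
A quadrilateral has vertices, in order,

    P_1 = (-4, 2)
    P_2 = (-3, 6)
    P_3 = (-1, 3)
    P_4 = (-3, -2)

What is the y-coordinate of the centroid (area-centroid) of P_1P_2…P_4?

Apply the surveyor's formula. First the cross-terms c_i = x_i·y_{i+1} − x_{i+1}·y_i:
  -18, -3, 11, -14  ⇒  2A = -24, A = -12.
Then Σ (y_i + y_{i+1})·c_i = -160, so ȳ = -160 / (6·(-12)) = 20/9.

20/9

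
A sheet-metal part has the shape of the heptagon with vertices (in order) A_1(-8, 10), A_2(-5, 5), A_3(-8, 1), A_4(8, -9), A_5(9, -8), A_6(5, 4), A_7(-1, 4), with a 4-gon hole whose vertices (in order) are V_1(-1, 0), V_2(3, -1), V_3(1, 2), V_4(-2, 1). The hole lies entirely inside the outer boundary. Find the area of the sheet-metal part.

117

Outer boundary:
Σ = (10) + (35) + (64) + (17) + (76) + (24) + (22) = 248
Area = |Σ|/2 = 124.
Hole:
Cross-terms: 1, 7, 5, 1  ⇒  Σ = 14
Area = |Σ|/2 = 7.
Net area = 124 − 7 = 117.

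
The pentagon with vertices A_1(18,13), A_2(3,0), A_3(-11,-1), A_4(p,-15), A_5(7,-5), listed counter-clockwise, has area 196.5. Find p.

The doubled signed area Σ (x_i y_{i+1} − x_{i+1} y_i) is linear in p.
With p=0 it equals 409; the coefficient of p is -4 (from the two edges through A_4).
So -4·p + 409 = 2·196.5 = 393 ⇒ p = 4.

4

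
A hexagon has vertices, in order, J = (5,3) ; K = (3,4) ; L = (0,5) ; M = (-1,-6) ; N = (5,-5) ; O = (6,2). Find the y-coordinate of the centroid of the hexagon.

Apply the shoelace (surveyor's) formula. First the cross-terms c_i = x_i·y_{i+1} − x_{i+1}·y_i:
  11, 15, 5, 35, 40, 8  ⇒  2A = 114, A = 57.
Then Σ (y_i + y_{i+1})·c_i = -258, so ȳ = -258 / (6·57) = -43/57.

-43/57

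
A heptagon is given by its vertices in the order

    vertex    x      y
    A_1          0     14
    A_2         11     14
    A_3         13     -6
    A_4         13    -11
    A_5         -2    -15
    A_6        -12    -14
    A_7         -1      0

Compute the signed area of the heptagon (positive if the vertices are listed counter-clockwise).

-432

Apply the surveyor's formula: 2A = Σ (x_i·y_{i+1} − x_{i+1}·y_i), indices taken mod 7.
A_1→A_2: (0)(14) − (11)(14) = -154
A_2→A_3: (11)(-6) − (13)(14) = -248
A_3→A_4: (13)(-11) − (13)(-6) = -65
A_4→A_5: (13)(-15) − (-2)(-11) = -217
A_5→A_6: (-2)(-14) − (-12)(-15) = -152
A_6→A_7: (-12)(0) − (-1)(-14) = -14
A_7→A_1: (-1)(14) − (0)(0) = -14
Σ = -864
Signed area = Σ/2 = -432 (negative ⇒ clockwise traversal).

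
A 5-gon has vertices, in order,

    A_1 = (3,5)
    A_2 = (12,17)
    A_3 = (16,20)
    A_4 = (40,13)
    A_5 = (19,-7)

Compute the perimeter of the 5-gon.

94

|A_1A_2| = √((9)² + (12)²) = √225 = 15
|A_2A_3| = √((4)² + (3)²) = √25 = 5
|A_3A_4| = √((24)² + (-7)²) = √625 = 25
|A_4A_5| = √((-21)² + (-20)²) = √841 = 29
|A_5A_1| = √((-16)² + (12)²) = √400 = 20
Perimeter = 15 + 5 + 25 + 29 + 20 = 94.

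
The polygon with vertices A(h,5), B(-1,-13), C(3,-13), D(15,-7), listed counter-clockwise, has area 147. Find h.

The doubled signed area Σ (x_i y_{i+1} − x_{i+1} y_i) is linear in h.
With h=0 it equals 306; the coefficient of h is -6 (from the two edges through A).
So -6·h + 306 = 2·147 = 294 ⇒ h = 2.

2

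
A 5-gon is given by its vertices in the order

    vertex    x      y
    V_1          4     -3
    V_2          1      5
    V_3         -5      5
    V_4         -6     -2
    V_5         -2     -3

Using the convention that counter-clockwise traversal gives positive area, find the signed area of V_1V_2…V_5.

V_1→V_2: (4)(5) − (1)(-3) = 23
V_2→V_3: (1)(5) − (-5)(5) = 30
V_3→V_4: (-5)(-2) − (-6)(5) = 40
V_4→V_5: (-6)(-3) − (-2)(-2) = 14
V_5→V_1: (-2)(-3) − (4)(-3) = 18
Σ = 125
Signed area = Σ/2 = 62.5 (positive ⇒ counter-clockwise traversal).

62.5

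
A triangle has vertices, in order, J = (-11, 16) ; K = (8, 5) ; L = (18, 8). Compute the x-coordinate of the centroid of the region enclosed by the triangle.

5

Apply Gauss's area formula. First the cross-terms c_i = x_i·y_{i+1} − x_{i+1}·y_i:
  -183, -26, 376  ⇒  2A = 167, A = 83.5.
Then Σ (x_i + x_{i+1})·c_i = 2505, so x̄ = 2505 / (6·83.5) = 5.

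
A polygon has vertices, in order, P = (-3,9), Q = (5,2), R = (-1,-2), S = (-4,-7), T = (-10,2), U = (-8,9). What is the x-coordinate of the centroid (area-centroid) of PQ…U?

Apply the surveyor's formula. First the cross-terms c_i = x_i·y_{i+1} − x_{i+1}·y_i:
  -51, -8, -1, -78, -74, -45  ⇒  2A = -257, A = -128.5.
Then Σ (x_i + x_{i+1})·c_i = 2790, so x̄ = 2790 / (6·(-128.5)) = -930/257.

-930/257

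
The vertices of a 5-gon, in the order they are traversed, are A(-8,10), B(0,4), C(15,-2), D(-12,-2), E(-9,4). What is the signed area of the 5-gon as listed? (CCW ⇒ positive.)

Apply Gauss's area formula: 2A = Σ (x_i·y_{i+1} − x_{i+1}·y_i), indices taken mod 5.
A→B: (-8)(4) − (0)(10) = -32
B→C: (0)(-2) − (15)(4) = -60
C→D: (15)(-2) − (-12)(-2) = -54
D→E: (-12)(4) − (-9)(-2) = -66
E→A: (-9)(10) − (-8)(4) = -58
Σ = -270
Signed area = Σ/2 = -135 (negative ⇒ clockwise traversal).

-135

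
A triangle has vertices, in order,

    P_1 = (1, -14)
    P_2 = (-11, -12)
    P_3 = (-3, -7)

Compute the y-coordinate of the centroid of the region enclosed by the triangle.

-11

Apply Gauss's area formula. First the cross-terms c_i = x_i·y_{i+1} − x_{i+1}·y_i:
  -166, 41, 49  ⇒  2A = -76, A = -38.
Then Σ (y_i + y_{i+1})·c_i = 2508, so ȳ = 2508 / (6·(-38)) = -11.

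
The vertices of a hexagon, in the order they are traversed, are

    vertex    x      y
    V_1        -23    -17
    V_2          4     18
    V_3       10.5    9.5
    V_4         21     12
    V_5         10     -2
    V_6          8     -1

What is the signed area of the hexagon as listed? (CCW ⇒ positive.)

Apply the shoelace (surveyor's) formula: 2A = Σ (x_i·y_{i+1} − x_{i+1}·y_i), indices taken mod 6.
Σ = (-346) + (-151) + (-73.5) + (-162) + (6) + (-159) = -885.5
Signed area = Σ/2 = -442.75 (negative ⇒ clockwise traversal).

-442.75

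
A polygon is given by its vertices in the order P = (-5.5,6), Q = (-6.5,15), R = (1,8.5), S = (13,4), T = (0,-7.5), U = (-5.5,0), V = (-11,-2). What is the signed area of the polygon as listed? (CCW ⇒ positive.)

P→Q: (-5.5)(15) − (-6.5)(6) = -43.5
Q→R: (-6.5)(8.5) − (1)(15) = -70.25
R→S: (1)(4) − (13)(8.5) = -106.5
S→T: (13)(-7.5) − (0)(4) = -97.5
T→U: (0)(0) − (-5.5)(-7.5) = -41.25
U→V: (-5.5)(-2) − (-11)(0) = 11
V→P: (-11)(6) − (-5.5)(-2) = -77
Σ = -425
Signed area = Σ/2 = -212.5 (negative ⇒ clockwise traversal).

-212.5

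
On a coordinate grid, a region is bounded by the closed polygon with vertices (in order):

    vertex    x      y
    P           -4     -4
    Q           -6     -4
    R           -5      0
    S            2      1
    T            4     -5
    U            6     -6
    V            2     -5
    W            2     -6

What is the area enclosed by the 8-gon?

46.5

P→Q: (-4)(-4) − (-6)(-4) = -8
Q→R: (-6)(0) − (-5)(-4) = -20
R→S: (-5)(1) − (2)(0) = -5
S→T: (2)(-5) − (4)(1) = -14
T→U: (4)(-6) − (6)(-5) = 6
U→V: (6)(-5) − (2)(-6) = -18
V→W: (2)(-6) − (2)(-5) = -2
W→P: (2)(-4) − (-4)(-6) = -32
Σ = -93
Area = |Σ|/2 = 46.5.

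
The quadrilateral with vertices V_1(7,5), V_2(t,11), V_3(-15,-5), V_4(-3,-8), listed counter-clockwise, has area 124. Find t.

Write out the shoelace sum; only the two edges meeting at V_2 involve t:
2·Area = [(7·11 − t·5) + (t·(-5) − (-15)·11)] + 146
       = -10·t + 388 = 248
⇒ t = 14.

14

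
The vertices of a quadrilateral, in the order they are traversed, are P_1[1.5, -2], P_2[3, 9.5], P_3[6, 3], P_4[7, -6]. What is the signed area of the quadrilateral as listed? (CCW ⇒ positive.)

Σ = (20.25) + (-48) + (-57) + (-5) = -89.75
Signed area = Σ/2 = -44.875 (negative ⇒ clockwise traversal).

-44.875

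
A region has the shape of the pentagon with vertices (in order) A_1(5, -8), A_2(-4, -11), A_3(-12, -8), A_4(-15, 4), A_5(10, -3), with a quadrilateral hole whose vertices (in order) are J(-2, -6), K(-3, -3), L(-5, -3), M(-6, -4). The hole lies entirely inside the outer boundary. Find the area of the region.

201.5

Outer boundary:
Apply the shoelace formula: 2A = Σ (x_i·y_{i+1} − x_{i+1}·y_i), indices taken mod 5.
Cross-terms: -87, -100, -168, 5, -65  ⇒  Σ = -415
Area = |Σ|/2 = 207.5.
Hole:
Σ = (-12) + (-6) + (2) + (28) = 12
Area = |Σ|/2 = 6.
Net area = 207.5 − 6 = 201.5.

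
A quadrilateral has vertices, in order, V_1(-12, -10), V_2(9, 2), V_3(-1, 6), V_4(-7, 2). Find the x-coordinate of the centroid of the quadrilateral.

Apply the shoelace (surveyor's) formula. First the cross-terms c_i = x_i·y_{i+1} − x_{i+1}·y_i:
  66, 56, 40, 94  ⇒  2A = 256, A = 128.
Then Σ (x_i + x_{i+1})·c_i = -1856, so x̄ = -1856 / (6·128) = -29/12.

-29/12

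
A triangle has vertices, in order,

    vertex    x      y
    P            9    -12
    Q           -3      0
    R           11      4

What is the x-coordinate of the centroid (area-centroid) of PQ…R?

Apply Gauss's area formula. First the cross-terms c_i = x_i·y_{i+1} − x_{i+1}·y_i:
  -36, -12, -168  ⇒  2A = -216, A = -108.
Then Σ (x_i + x_{i+1})·c_i = -3672, so x̄ = -3672 / (6·(-108)) = 17/3.

17/3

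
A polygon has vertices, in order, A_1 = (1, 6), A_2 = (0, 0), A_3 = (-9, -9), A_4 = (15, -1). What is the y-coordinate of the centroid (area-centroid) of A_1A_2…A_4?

-197/141

Apply the shoelace (surveyor's) formula. First the cross-terms c_i = x_i·y_{i+1} − x_{i+1}·y_i:
  0, 0, 144, 91  ⇒  2A = 235, A = 117.5.
Then Σ (y_i + y_{i+1})·c_i = -985, so ȳ = -985 / (6·117.5) = -197/141.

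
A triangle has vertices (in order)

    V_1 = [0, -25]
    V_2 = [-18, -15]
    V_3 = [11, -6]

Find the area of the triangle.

Σ = (-450) + (273) + (-275) = -452
Area = |Σ|/2 = 226.

226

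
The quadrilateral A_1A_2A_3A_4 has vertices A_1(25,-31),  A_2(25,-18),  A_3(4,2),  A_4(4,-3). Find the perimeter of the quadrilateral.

82

|A_1A_2| = √((0)² + (13)²) = √169 = 13
|A_2A_3| = √((-21)² + (20)²) = √841 = 29
|A_3A_4| = √((0)² + (-5)²) = √25 = 5
|A_4A_1| = √((21)² + (-28)²) = √1225 = 35
Perimeter = 13 + 29 + 5 + 35 = 82.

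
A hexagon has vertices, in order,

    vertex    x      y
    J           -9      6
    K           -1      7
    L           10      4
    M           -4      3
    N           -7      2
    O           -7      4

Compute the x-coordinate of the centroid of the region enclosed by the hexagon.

Apply the shoelace (surveyor's) formula. First the cross-terms c_i = x_i·y_{i+1} − x_{i+1}·y_i:
  -57, -74, 46, 13, -14, -6  ⇒  2A = -92, A = -46.
Then Σ (x_i + x_{i+1})·c_i = 329, so x̄ = 329 / (6·(-46)) = -329/276.

-329/276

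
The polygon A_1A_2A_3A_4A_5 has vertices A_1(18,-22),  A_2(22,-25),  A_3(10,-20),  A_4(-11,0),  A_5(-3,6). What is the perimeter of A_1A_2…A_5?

92

|A_1A_2| = √((4)² + (-3)²) = √25 = 5
|A_2A_3| = √((-12)² + (5)²) = √169 = 13
|A_3A_4| = √((-21)² + (20)²) = √841 = 29
|A_4A_5| = √((8)² + (6)²) = √100 = 10
|A_5A_1| = √((21)² + (-28)²) = √1225 = 35
Perimeter = 5 + 13 + 29 + 10 + 35 = 92.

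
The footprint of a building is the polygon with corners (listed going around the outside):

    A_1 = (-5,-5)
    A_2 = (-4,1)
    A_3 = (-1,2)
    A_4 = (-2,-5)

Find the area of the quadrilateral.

19

Apply the surveyor's formula: 2A = Σ (x_i·y_{i+1} − x_{i+1}·y_i), indices taken mod 4.
Σ = (-25) + (-7) + (9) + (-15) = -38
Area = |Σ|/2 = 19.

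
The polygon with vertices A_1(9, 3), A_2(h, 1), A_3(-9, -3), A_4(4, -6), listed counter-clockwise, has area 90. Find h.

-5

Write out the shoelace sum; only the two edges meeting at A_2 involve h:
2·Area = [(9·1 − h·3) + (h·(-3) − (-9)·1)] + 132
       = -6·h + 150 = 180
⇒ h = -5.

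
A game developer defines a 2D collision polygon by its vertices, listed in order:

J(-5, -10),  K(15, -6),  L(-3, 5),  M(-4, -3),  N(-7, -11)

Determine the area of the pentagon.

152

Apply the shoelace (surveyor's) formula: 2A = Σ (x_i·y_{i+1} − x_{i+1}·y_i), indices taken mod 5.
Cross-terms: 180, 57, 29, 23, 15  ⇒  Σ = 304
Area = |Σ|/2 = 152.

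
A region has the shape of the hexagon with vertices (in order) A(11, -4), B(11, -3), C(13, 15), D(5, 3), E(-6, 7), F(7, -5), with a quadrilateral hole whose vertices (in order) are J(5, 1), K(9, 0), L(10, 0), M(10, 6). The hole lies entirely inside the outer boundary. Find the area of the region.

Outer boundary:
Apply Gauss's area formula: 2A = Σ (x_i·y_{i+1} − x_{i+1}·y_i), indices taken mod 6.
Σ = (11) + (204) + (-36) + (53) + (-19) + (27) = 240
Area = |Σ|/2 = 120.
Hole:
Apply the surveyor's formula: 2A = Σ (x_i·y_{i+1} − x_{i+1}·y_i), indices taken mod 4.
Cross-terms: -9, 0, 60, -20  ⇒  Σ = 31
Area = |Σ|/2 = 15.5.
Net area = 120 − 15.5 = 104.5.

104.5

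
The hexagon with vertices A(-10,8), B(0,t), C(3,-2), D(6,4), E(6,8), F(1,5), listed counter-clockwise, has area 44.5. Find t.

The doubled signed area Σ (x_i y_{i+1} − x_{i+1} y_i) is linear in t.
With t=0 it equals 128; the coefficient of t is -13 (from the two edges through B).
So -13·t + 128 = 2·44.5 = 89 ⇒ t = 3.

3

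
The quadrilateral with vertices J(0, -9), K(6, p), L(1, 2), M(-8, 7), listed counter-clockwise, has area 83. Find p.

The doubled signed area Σ (x_i y_{i+1} − x_{i+1} y_i) is linear in p.
With p=0 it equals 161; the coefficient of p is -1 (from the two edges through K).
So -1·p + 161 = 2·83 = 166 ⇒ p = -5.

-5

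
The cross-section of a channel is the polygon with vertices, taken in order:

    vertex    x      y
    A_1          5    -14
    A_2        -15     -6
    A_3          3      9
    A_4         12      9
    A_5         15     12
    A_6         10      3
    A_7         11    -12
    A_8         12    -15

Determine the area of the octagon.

Apply the surveyor's formula: 2A = Σ (x_i·y_{i+1} − x_{i+1}·y_i), indices taken mod 8.
Cross-terms: -240, -117, -81, 9, -75, -153, -21, -93  ⇒  Σ = -771
Area = |Σ|/2 = 385.5.

385.5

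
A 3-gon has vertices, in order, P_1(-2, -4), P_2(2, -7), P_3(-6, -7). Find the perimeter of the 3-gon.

|P_1P_2| = √((4)² + (-3)²) = √25 = 5
|P_2P_3| = √((-8)² + (0)²) = √64 = 8
|P_3P_1| = √((4)² + (3)²) = √25 = 5
Perimeter = 5 + 8 + 5 = 18.

18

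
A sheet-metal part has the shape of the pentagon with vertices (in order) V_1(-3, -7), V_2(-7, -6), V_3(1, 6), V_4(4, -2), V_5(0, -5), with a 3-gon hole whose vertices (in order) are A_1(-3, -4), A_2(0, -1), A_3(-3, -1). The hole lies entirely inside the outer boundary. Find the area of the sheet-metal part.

59.5

Outer boundary:
Cross-terms: -31, -36, -26, -20, -15  ⇒  Σ = -128
Area = |Σ|/2 = 64.
Hole:
Apply the shoelace (surveyor's) formula: 2A = Σ (x_i·y_{i+1} − x_{i+1}·y_i), indices taken mod 3.
Cross-terms: 3, -3, 9  ⇒  Σ = 9
Area = |Σ|/2 = 4.5.
Net area = 64 − 4.5 = 59.5.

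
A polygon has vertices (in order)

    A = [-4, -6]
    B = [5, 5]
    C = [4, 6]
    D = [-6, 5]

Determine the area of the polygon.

66

Cross-terms: 10, 10, 56, 56  ⇒  Σ = 132
Area = |Σ|/2 = 66.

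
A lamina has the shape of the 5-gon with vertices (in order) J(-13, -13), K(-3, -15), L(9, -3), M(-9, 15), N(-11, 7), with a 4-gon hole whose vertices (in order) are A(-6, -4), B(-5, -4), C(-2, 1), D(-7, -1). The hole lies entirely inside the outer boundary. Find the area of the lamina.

361

Outer boundary:
Apply the shoelace (surveyor's) formula: 2A = Σ (x_i·y_{i+1} − x_{i+1}·y_i), indices taken mod 5.
J→K: (-13)(-15) − (-3)(-13) = 156
K→L: (-3)(-3) − (9)(-15) = 144
L→M: (9)(15) − (-9)(-3) = 108
M→N: (-9)(7) − (-11)(15) = 102
N→J: (-11)(-13) − (-13)(7) = 234
Σ = 744
Area = |Σ|/2 = 372.
Hole:
Apply the surveyor's formula: 2A = Σ (x_i·y_{i+1} − x_{i+1}·y_i), indices taken mod 4.
Σ = (4) + (-13) + (9) + (22) = 22
Area = |Σ|/2 = 11.
Net area = 372 − 11 = 361.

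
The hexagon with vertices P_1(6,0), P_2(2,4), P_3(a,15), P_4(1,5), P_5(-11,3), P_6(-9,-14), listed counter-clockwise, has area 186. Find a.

Write out the shoelace sum; only the two edges meeting at P_3 involve a:
2·Area = [(2·15 − a·4) + (a·5 − 1·15)] + 347
       = 1·a + 362 = 372
⇒ a = 10.

10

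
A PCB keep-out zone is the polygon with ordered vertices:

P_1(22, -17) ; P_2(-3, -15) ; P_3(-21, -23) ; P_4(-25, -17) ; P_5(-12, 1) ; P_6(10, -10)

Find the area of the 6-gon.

Apply the surveyor's formula: 2A = Σ (x_i·y_{i+1} − x_{i+1}·y_i), indices taken mod 6.
Cross-terms: -381, -246, -218, -229, 110, 50  ⇒  Σ = -914
Area = |Σ|/2 = 457.

457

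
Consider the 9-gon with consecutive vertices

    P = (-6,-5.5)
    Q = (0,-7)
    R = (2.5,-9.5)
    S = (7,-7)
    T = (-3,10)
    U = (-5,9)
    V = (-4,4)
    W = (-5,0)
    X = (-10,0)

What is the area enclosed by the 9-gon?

P→Q: (-6)(-7) − (0)(-5.5) = 42
Q→R: (0)(-9.5) − (2.5)(-7) = 17.5
R→S: (2.5)(-7) − (7)(-9.5) = 49
S→T: (7)(10) − (-3)(-7) = 49
T→U: (-3)(9) − (-5)(10) = 23
U→V: (-5)(4) − (-4)(9) = 16
V→W: (-4)(0) − (-5)(4) = 20
W→X: (-5)(0) − (-10)(0) = 0
X→P: (-10)(-5.5) − (-6)(0) = 55
Σ = 271.5
Area = |Σ|/2 = 135.75.

135.75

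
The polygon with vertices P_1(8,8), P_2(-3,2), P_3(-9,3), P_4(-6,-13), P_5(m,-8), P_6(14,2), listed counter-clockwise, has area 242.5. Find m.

Write out the shoelace sum; only the two edges meeting at P_5 involve m:
2·Area = [((-6)·(-8) − m·(-13)) + (m·2 − 14·(-8))] + 280
       = 15·m + 440 = 485
⇒ m = 3.

3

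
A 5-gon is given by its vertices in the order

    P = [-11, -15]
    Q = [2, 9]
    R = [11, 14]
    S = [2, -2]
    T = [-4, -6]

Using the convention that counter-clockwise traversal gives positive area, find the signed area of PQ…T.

Apply the shoelace formula: 2A = Σ (x_i·y_{i+1} − x_{i+1}·y_i), indices taken mod 5.
Cross-terms: -69, -71, -50, -20, -6  ⇒  Σ = -216
Signed area = Σ/2 = -108 (negative ⇒ clockwise traversal).

-108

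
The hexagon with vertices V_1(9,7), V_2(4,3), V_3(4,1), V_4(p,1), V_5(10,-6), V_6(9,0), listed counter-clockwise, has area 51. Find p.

The doubled signed area Σ (x_i y_{i+1} − x_{i+1} y_i) is linear in p.
With p=0 it equals 102; the coefficient of p is -7 (from the two edges through V_4).
So -7·p + 102 = 2·51 = 102 ⇒ p = 0.

0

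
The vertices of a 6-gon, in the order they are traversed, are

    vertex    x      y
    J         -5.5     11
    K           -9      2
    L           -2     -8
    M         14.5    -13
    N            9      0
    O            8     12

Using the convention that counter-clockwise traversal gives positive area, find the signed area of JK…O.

342.5

Apply the shoelace (surveyor's) formula: 2A = Σ (x_i·y_{i+1} − x_{i+1}·y_i), indices taken mod 6.
J→K: (-5.5)(2) − (-9)(11) = 88
K→L: (-9)(-8) − (-2)(2) = 76
L→M: (-2)(-13) − (14.5)(-8) = 142
M→N: (14.5)(0) − (9)(-13) = 117
N→O: (9)(12) − (8)(0) = 108
O→J: (8)(11) − (-5.5)(12) = 154
Σ = 685
Signed area = Σ/2 = 342.5 (positive ⇒ counter-clockwise traversal).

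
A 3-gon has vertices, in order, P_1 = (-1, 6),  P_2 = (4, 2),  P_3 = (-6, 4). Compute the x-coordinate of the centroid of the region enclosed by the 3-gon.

Apply Gauss's area formula. First the cross-terms c_i = x_i·y_{i+1} − x_{i+1}·y_i:
  -26, 28, -32  ⇒  2A = -30, A = -15.
Then Σ (x_i + x_{i+1})·c_i = 90, so x̄ = 90 / (6·(-15)) = -1.

-1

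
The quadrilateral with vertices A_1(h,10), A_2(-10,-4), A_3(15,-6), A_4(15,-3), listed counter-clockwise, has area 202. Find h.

11

Write out the shoelace sum; only the two edges meeting at A_1 involve h:
2·Area = [(15·10 − h·(-3)) + (h·(-4) − (-10)·10)] + 165
       = -1·h + 415 = 404
⇒ h = 11.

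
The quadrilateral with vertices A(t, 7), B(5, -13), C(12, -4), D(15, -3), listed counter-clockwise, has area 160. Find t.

-9

The doubled signed area Σ (x_i y_{i+1} − x_{i+1} y_i) is linear in t.
With t=0 it equals 230; the coefficient of t is -10 (from the two edges through A).
So -10·t + 230 = 2·160 = 320 ⇒ t = -9.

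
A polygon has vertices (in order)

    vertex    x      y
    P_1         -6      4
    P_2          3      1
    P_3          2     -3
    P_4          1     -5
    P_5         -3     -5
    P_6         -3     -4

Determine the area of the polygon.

Apply the shoelace (surveyor's) formula: 2A = Σ (x_i·y_{i+1} − x_{i+1}·y_i), indices taken mod 6.
Σ = (-18) + (-11) + (-7) + (-20) + (-3) + (-36) = -95
Area = |Σ|/2 = 47.5.

47.5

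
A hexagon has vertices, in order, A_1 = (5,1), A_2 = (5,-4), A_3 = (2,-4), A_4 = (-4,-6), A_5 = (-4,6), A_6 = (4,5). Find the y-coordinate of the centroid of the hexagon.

53/178

Apply the shoelace formula. First the cross-terms c_i = x_i·y_{i+1} − x_{i+1}·y_i:
  -25, -12, -28, -48, -44, -21  ⇒  2A = -178, A = -89.
Then Σ (y_i + y_{i+1})·c_i = -159, so ȳ = -159 / (6·(-89)) = 53/178.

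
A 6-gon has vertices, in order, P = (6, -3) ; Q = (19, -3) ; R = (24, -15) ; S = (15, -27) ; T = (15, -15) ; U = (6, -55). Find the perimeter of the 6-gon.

|PQ| = √((13)² + (0)²) = √169 = 13
|QR| = √((5)² + (-12)²) = √169 = 13
|RS| = √((-9)² + (-12)²) = √225 = 15
|ST| = √((0)² + (12)²) = √144 = 12
|TU| = √((-9)² + (-40)²) = √1681 = 41
|UP| = √((0)² + (52)²) = √2704 = 52
Perimeter = 13 + 13 + 15 + 12 + 41 + 52 = 146.

146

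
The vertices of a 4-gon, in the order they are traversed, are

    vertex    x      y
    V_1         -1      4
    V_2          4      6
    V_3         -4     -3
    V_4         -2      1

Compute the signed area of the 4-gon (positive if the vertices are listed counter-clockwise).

Apply the shoelace (surveyor's) formula: 2A = Σ (x_i·y_{i+1} − x_{i+1}·y_i), indices taken mod 4.
Cross-terms: -22, 12, -10, -7  ⇒  Σ = -27
Signed area = Σ/2 = -13.5 (negative ⇒ clockwise traversal).

-13.5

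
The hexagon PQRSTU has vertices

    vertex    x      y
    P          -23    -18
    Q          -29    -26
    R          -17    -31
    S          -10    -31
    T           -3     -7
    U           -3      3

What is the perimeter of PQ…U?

|PQ| = √((-6)² + (-8)²) = √100 = 10
|QR| = √((12)² + (-5)²) = √169 = 13
|RS| = √((7)² + (0)²) = √49 = 7
|ST| = √((7)² + (24)²) = √625 = 25
|TU| = √((0)² + (10)²) = √100 = 10
|UP| = √((-20)² + (-21)²) = √841 = 29
Perimeter = 10 + 13 + 7 + 25 + 10 + 29 = 94.

94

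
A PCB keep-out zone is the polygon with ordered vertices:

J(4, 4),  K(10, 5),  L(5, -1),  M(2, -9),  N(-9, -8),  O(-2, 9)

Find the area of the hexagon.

Σ = (-20) + (-35) + (-43) + (-97) + (-97) + (-44) = -336
Area = |Σ|/2 = 168.

168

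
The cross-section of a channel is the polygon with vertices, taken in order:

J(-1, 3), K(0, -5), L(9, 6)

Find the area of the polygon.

Σ = (5) + (45) + (33) = 83
Area = |Σ|/2 = 41.5.

41.5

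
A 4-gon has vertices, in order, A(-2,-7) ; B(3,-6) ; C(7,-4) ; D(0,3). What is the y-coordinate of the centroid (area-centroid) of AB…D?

-43/15

Apply the surveyor's formula. First the cross-terms c_i = x_i·y_{i+1} − x_{i+1}·y_i:
  33, 30, 21, 6  ⇒  2A = 90, A = 45.
Then Σ (y_i + y_{i+1})·c_i = -774, so ȳ = -774 / (6·45) = -43/15.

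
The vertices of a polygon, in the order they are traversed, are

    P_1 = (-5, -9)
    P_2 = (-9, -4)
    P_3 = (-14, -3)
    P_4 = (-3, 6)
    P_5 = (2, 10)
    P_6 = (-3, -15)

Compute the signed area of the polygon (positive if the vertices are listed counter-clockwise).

-136.5

Σ = (-61) + (-29) + (-93) + (-42) + (0) + (-48) = -273
Signed area = Σ/2 = -136.5 (negative ⇒ clockwise traversal).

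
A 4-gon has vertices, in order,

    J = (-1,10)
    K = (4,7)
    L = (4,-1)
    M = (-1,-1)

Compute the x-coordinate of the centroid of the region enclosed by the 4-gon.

Apply the surveyor's formula. First the cross-terms c_i = x_i·y_{i+1} − x_{i+1}·y_i:
  -47, -32, -5, -11  ⇒  2A = -95, A = -47.5.
Then Σ (x_i + x_{i+1})·c_i = -390, so x̄ = -390 / (6·(-47.5)) = 26/19.

26/19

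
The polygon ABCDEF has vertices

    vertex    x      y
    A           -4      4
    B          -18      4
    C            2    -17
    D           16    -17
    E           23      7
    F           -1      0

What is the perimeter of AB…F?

112

|AB| = √((-14)² + (0)²) = √196 = 14
|BC| = √((20)² + (-21)²) = √841 = 29
|CD| = √((14)² + (0)²) = √196 = 14
|DE| = √((7)² + (24)²) = √625 = 25
|EF| = √((-24)² + (-7)²) = √625 = 25
|FA| = √((-3)² + (4)²) = √25 = 5
Perimeter = 14 + 29 + 14 + 25 + 25 + 5 = 112.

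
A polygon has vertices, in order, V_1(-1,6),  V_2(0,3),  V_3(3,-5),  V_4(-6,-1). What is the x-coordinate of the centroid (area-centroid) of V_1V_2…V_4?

Apply the shoelace formula. First the cross-terms c_i = x_i·y_{i+1} − x_{i+1}·y_i:
  -3, -9, -33, -37  ⇒  2A = -82, A = -41.
Then Σ (x_i + x_{i+1})·c_i = 334, so x̄ = 334 / (6·(-41)) = -167/123.

-167/123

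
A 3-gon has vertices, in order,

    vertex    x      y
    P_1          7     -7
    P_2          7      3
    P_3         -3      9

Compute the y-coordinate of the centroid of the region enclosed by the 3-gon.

5/3

Apply the surveyor's formula. First the cross-terms c_i = x_i·y_{i+1} − x_{i+1}·y_i:
  70, 72, -42  ⇒  2A = 100, A = 50.
Then Σ (y_i + y_{i+1})·c_i = 500, so ȳ = 500 / (6·50) = 5/3.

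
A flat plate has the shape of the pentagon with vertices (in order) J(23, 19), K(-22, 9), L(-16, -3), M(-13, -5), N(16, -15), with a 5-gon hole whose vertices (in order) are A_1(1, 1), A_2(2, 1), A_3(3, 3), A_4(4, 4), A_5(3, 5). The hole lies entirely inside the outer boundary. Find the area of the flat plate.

Outer boundary:
Cross-terms: 625, 210, 41, 275, 649  ⇒  Σ = 1800
Area = |Σ|/2 = 900.
Hole:
Apply the shoelace formula: 2A = Σ (x_i·y_{i+1} − x_{i+1}·y_i), indices taken mod 5.
A_1→A_2: (1)(1) − (2)(1) = -1
A_2→A_3: (2)(3) − (3)(1) = 3
A_3→A_4: (3)(4) − (4)(3) = 0
A_4→A_5: (4)(5) − (3)(4) = 8
A_5→A_1: (3)(1) − (1)(5) = -2
Σ = 8
Area = |Σ|/2 = 4.
Net area = 900 − 4 = 896.

896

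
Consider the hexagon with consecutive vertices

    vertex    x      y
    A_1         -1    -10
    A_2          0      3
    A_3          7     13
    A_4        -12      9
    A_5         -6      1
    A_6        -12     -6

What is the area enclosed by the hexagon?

199.5

Cross-terms: -3, -21, 219, 42, 48, 114  ⇒  Σ = 399
Area = |Σ|/2 = 199.5.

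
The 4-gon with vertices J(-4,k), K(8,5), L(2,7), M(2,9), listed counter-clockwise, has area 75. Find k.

-14

Write out the shoelace sum; only the two edges meeting at J involve k:
2·Area = [(2·k − (-4)·9) + ((-4)·5 − 8·k)] + 50
       = -6·k + 66 = 150
⇒ k = -14.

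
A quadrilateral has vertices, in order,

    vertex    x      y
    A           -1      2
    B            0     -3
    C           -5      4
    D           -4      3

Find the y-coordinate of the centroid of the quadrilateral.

Apply the shoelace formula. First the cross-terms c_i = x_i·y_{i+1} − x_{i+1}·y_i:
  3, -15, 1, -5  ⇒  2A = -16, A = -8.
Then Σ (y_i + y_{i+1})·c_i = -36, so ȳ = -36 / (6·(-8)) = 0.75.

0.75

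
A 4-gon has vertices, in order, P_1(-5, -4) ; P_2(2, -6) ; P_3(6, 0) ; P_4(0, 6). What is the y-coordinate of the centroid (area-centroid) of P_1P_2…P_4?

Apply the shoelace (surveyor's) formula. First the cross-terms c_i = x_i·y_{i+1} − x_{i+1}·y_i:
  38, 36, 36, 30  ⇒  2A = 140, A = 70.
Then Σ (y_i + y_{i+1})·c_i = -320, so ȳ = -320 / (6·70) = -16/21.

-16/21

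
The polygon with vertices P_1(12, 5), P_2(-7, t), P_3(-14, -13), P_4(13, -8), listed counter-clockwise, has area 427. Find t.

Write out the shoelace sum; only the two edges meeting at P_2 involve t:
2·Area = [(12·t − (-7)·5) + ((-7)·(-13) − (-14)·t)] + 442
       = 26·t + 568 = 854
⇒ t = 11.

11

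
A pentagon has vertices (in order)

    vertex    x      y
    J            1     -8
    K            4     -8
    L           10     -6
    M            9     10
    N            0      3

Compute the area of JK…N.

129

Σ = (24) + (56) + (154) + (27) + (-3) = 258
Area = |Σ|/2 = 129.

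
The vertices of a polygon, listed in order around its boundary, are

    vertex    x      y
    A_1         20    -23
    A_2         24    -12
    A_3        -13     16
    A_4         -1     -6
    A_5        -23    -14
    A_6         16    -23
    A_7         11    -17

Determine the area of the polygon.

Apply the surveyor's formula: 2A = Σ (x_i·y_{i+1} − x_{i+1}·y_i), indices taken mod 7.
A_1→A_2: (20)(-12) − (24)(-23) = 312
A_2→A_3: (24)(16) − (-13)(-12) = 228
A_3→A_4: (-13)(-6) − (-1)(16) = 94
A_4→A_5: (-1)(-14) − (-23)(-6) = -124
A_5→A_6: (-23)(-23) − (16)(-14) = 753
A_6→A_7: (16)(-17) − (11)(-23) = -19
A_7→A_1: (11)(-23) − (20)(-17) = 87
Σ = 1331
Area = |Σ|/2 = 665.5.

665.5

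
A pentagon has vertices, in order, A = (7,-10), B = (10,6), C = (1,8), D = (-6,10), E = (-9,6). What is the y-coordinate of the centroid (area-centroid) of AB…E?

91/47

Apply the surveyor's formula. First the cross-terms c_i = x_i·y_{i+1} − x_{i+1}·y_i:
  142, 74, 58, 54, 48  ⇒  2A = 376, A = 188.
Then Σ (y_i + y_{i+1})·c_i = 2184, so ȳ = 2184 / (6·188) = 91/47.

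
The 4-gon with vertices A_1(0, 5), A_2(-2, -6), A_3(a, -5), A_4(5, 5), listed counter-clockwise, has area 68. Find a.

6

The doubled signed area Σ (x_i y_{i+1} − x_{i+1} y_i) is linear in a.
With a=0 it equals 70; the coefficient of a is 11 (from the two edges through A_3).
So 11·a + 70 = 2·68 = 136 ⇒ a = 6.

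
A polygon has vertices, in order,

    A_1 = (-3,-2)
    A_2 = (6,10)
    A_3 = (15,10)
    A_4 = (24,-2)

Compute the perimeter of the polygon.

|A_1A_2| = √((9)² + (12)²) = √225 = 15
|A_2A_3| = √((9)² + (0)²) = √81 = 9
|A_3A_4| = √((9)² + (-12)²) = √225 = 15
|A_4A_1| = √((-27)² + (0)²) = √729 = 27
Perimeter = 15 + 9 + 15 + 27 = 66.

66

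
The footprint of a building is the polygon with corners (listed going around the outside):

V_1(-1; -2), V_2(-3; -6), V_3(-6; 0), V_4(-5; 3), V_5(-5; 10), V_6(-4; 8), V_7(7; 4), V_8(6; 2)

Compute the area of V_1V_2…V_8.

90.5

Cross-terms: 0, -36, -18, -35, 0, -72, -10, -10  ⇒  Σ = -181
Area = |Σ|/2 = 90.5.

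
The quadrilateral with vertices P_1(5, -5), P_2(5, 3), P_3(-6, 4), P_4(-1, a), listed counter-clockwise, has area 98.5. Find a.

-10

Write out the shoelace sum; only the two edges meeting at P_4 involve a:
2·Area = [((-6)·a − (-1)·4) + ((-1)·(-5) − 5·a)] + 78
       = -11·a + 87 = 197
⇒ a = -10.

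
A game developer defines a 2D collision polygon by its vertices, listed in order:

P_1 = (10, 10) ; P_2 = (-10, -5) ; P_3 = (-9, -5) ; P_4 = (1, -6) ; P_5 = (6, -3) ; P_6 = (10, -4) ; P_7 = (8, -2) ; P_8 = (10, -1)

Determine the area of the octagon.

P_1→P_2: (10)(-5) − (-10)(10) = 50
P_2→P_3: (-10)(-5) − (-9)(-5) = 5
P_3→P_4: (-9)(-6) − (1)(-5) = 59
P_4→P_5: (1)(-3) − (6)(-6) = 33
P_5→P_6: (6)(-4) − (10)(-3) = 6
P_6→P_7: (10)(-2) − (8)(-4) = 12
P_7→P_8: (8)(-1) − (10)(-2) = 12
P_8→P_1: (10)(10) − (10)(-1) = 110
Σ = 287
Area = |Σ|/2 = 143.5.

143.5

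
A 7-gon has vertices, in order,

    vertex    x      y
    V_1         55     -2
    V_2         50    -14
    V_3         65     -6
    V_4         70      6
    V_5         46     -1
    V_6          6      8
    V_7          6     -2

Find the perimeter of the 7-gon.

|V_1V_2| = √((-5)² + (-12)²) = √169 = 13
|V_2V_3| = √((15)² + (8)²) = √289 = 17
|V_3V_4| = √((5)² + (12)²) = √169 = 13
|V_4V_5| = √((-24)² + (-7)²) = √625 = 25
|V_5V_6| = √((-40)² + (9)²) = √1681 = 41
|V_6V_7| = √((0)² + (-10)²) = √100 = 10
|V_7V_1| = √((49)² + (0)²) = √2401 = 49
Perimeter = 13 + 17 + 13 + 25 + 41 + 10 + 49 = 168.

168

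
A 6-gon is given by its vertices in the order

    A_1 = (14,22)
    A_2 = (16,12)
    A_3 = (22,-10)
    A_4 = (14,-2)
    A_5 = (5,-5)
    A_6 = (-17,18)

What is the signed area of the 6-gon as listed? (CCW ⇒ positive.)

Apply the surveyor's formula: 2A = Σ (x_i·y_{i+1} − x_{i+1}·y_i), indices taken mod 6.
Σ = (-184) + (-424) + (96) + (-60) + (5) + (-626) = -1193
Signed area = Σ/2 = -596.5 (negative ⇒ clockwise traversal).

-596.5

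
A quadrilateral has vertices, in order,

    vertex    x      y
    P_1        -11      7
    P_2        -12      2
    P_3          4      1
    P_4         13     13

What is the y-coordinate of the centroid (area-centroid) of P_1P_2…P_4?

212/35

Apply Gauss's area formula. First the cross-terms c_i = x_i·y_{i+1} − x_{i+1}·y_i:
  62, -20, 39, 234  ⇒  2A = 315, A = 157.5.
Then Σ (y_i + y_{i+1})·c_i = 5724, so ȳ = 5724 / (6·157.5) = 212/35.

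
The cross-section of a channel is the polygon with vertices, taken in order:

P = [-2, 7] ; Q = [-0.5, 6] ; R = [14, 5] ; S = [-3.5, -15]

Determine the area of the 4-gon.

171

Apply Gauss's area formula: 2A = Σ (x_i·y_{i+1} − x_{i+1}·y_i), indices taken mod 4.
Σ = (-8.5) + (-86.5) + (-192.5) + (-54.5) = -342
Area = |Σ|/2 = 171.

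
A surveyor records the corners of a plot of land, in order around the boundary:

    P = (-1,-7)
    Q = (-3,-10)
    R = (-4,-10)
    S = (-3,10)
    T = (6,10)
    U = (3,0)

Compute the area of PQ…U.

116

Apply Gauss's area formula: 2A = Σ (x_i·y_{i+1} − x_{i+1}·y_i), indices taken mod 6.
Cross-terms: -11, -10, -70, -90, -30, -21  ⇒  Σ = -232
Area = |Σ|/2 = 116.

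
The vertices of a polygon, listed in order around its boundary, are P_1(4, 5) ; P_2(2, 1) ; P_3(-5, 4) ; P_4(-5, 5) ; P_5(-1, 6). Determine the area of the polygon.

26

Cross-terms: -6, 13, -5, -25, -29  ⇒  Σ = -52
Area = |Σ|/2 = 26.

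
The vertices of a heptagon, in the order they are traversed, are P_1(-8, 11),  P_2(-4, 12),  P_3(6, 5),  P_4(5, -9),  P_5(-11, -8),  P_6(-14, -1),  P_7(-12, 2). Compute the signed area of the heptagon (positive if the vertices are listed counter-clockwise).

-309.5

Σ = (-52) + (-92) + (-79) + (-139) + (-101) + (-40) + (-116) = -619
Signed area = Σ/2 = -309.5 (negative ⇒ clockwise traversal).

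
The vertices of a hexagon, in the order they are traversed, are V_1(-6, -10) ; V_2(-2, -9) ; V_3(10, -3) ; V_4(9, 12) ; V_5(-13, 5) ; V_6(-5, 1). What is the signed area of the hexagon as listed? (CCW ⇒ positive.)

273

V_1→V_2: (-6)(-9) − (-2)(-10) = 34
V_2→V_3: (-2)(-3) − (10)(-9) = 96
V_3→V_4: (10)(12) − (9)(-3) = 147
V_4→V_5: (9)(5) − (-13)(12) = 201
V_5→V_6: (-13)(1) − (-5)(5) = 12
V_6→V_1: (-5)(-10) − (-6)(1) = 56
Σ = 546
Signed area = Σ/2 = 273 (positive ⇒ counter-clockwise traversal).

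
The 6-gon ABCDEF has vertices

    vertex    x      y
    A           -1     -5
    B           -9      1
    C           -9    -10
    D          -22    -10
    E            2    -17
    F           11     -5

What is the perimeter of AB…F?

86

|AB| = √((-8)² + (6)²) = √100 = 10
|BC| = √((0)² + (-11)²) = √121 = 11
|CD| = √((-13)² + (0)²) = √169 = 13
|DE| = √((24)² + (-7)²) = √625 = 25
|EF| = √((9)² + (12)²) = √225 = 15
|FA| = √((-12)² + (0)²) = √144 = 12
Perimeter = 10 + 11 + 13 + 25 + 15 + 12 = 86.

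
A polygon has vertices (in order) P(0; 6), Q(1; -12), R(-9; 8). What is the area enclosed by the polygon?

Apply the surveyor's formula: 2A = Σ (x_i·y_{i+1} − x_{i+1}·y_i), indices taken mod 3.
Σ = (-6) + (-100) + (-54) = -160
Area = |Σ|/2 = 80.

80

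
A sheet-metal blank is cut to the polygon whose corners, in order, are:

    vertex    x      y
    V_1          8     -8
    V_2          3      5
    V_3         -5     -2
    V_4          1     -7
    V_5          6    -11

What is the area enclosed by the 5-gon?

95.5

Σ = (64) + (19) + (37) + (31) + (40) = 191
Area = |Σ|/2 = 95.5.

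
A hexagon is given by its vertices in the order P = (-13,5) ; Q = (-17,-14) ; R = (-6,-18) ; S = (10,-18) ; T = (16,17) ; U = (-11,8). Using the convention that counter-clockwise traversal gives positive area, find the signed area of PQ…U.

799.5

Apply Gauss's area formula: 2A = Σ (x_i·y_{i+1} − x_{i+1}·y_i), indices taken mod 6.
Σ = (267) + (222) + (288) + (458) + (315) + (49) = 1599
Signed area = Σ/2 = 799.5 (positive ⇒ counter-clockwise traversal).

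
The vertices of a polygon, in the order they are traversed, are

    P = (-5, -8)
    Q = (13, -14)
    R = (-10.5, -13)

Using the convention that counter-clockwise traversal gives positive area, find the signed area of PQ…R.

-61.5

P→Q: (-5)(-14) − (13)(-8) = 174
Q→R: (13)(-13) − (-10.5)(-14) = -316
R→P: (-10.5)(-8) − (-5)(-13) = 19
Σ = -123
Signed area = Σ/2 = -61.5 (negative ⇒ clockwise traversal).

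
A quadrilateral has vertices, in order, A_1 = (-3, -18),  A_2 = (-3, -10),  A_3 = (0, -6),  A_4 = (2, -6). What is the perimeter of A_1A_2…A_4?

28

|A_1A_2| = √((0)² + (8)²) = √64 = 8
|A_2A_3| = √((3)² + (4)²) = √25 = 5
|A_3A_4| = √((2)² + (0)²) = √4 = 2
|A_4A_1| = √((-5)² + (-12)²) = √169 = 13
Perimeter = 8 + 5 + 2 + 13 = 28.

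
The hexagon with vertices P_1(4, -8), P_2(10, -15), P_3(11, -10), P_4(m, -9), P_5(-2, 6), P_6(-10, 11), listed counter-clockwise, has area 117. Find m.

12

Write out the shoelace sum; only the two edges meeting at P_4 involve m:
2·Area = [(11·(-9) − m·(-10)) + (m·6 − (-2)·(-9))] + 159
       = 16·m + 42 = 234
⇒ m = 12.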